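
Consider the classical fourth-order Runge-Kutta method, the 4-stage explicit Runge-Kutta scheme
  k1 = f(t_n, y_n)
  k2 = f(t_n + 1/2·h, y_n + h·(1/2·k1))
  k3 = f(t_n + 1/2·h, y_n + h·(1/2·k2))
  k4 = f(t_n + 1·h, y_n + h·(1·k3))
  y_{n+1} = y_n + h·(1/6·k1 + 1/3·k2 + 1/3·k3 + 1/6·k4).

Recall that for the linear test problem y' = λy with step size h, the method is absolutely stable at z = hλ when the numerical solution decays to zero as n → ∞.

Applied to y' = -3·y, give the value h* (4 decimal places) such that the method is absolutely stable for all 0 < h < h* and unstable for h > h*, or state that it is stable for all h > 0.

(-2.7853,0); λ=-3 ⇒ h* = 0.9284.

Set f=λy, z=hλ:
  order 4, 4-stage ⇒ R(z)=1+z+z^2/2+z^3/6+z^4/24
  (e.g. R(-0.76)=0.46954, |R|=0.46954)

Need |R(x)|<1, x<0.
x=-0.76: |R|=0.4695
|R(-2.84)|=1.0857 |R(-2.79)|=1.0071 |R(-0.96)|=0.3887
Bisect:
  x_lo=-3.2808 |R|=2.0427  x_hi=-0.2944 |R|=0.7450
  mid=-1.78759 |R|=0.28358 →hi
  mid=-2.53418 |R|=0.68286 →hi
  mid=-2.90747 |R|=1.20038 →lo
  mid=-2.72082 |R|=0.90707 →hi
  mid=-2.81414 |R|=1.04438 →lo
  mid=-2.76748 |R|=0.97348 →hi
  mid=-2.79081 |R|=1.00835 →lo
  mid=-2.77915 |R|=0.99077 →hi
  ...
  [-2.78535,-2.78516] ⇒ x*=-2.7853
So |R|<1 on (-2.7853, 0).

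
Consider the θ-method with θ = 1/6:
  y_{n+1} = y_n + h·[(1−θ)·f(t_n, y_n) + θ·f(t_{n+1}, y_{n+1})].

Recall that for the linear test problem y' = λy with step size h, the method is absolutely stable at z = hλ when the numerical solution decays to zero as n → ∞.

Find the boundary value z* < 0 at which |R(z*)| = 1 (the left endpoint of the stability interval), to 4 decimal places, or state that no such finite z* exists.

left endpoint -3.0000.

Set f=λy, z=hλ:
  y_{n+1} = y_n + z·[5/6·y_n + 1/6·y_{n+1}] ⇒ (1 − 1/6z)y_{n+1} = (1 + 5/6z)y_n
  so R(z) = (1 + 5/6z)/(1 − 1/6z).

Solve |R(x)|<1 on ℝ⁻.
x=-1.61: |R|=0.2694
R=−1: 1+5/6x = −1+1/6x ⇒ -2/3x=2 ⇒ x=2/(-2/3)=-3.0000
Confirm numerically:
  x=-2.718: |R|=0.87061 <1
  x=-2.567: |R|=0.79783 <1
  x=-2.367: |R|=0.69738 <1
  x=-3.363: |R|=1.15508 >1
  x=-3.072: |R|=1.03175 >1
Stable set (-3.0000, 0).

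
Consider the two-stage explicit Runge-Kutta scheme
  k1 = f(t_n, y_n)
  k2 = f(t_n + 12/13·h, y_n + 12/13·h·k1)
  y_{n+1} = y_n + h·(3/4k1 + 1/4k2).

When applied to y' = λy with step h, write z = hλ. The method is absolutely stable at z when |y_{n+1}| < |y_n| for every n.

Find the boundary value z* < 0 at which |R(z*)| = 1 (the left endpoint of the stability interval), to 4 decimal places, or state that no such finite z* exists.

Set f=λy, z=hλ:
  k1=λy_n ⇒ h·k1=z·y_n;  k2=λ(1+12/13z)y_n ⇒ h·k2=z(1+12/13z)y_n
  y_{n+1}/y_n = 1 + 3/4z + 1/4z(1+12/13z) = 1 + z + 3/13z²
  R(z) = 1 + z + 3/13z².

Solve |R(x)|<1 on ℝ⁻.
x=-1.58: |R|=0.0039
R=1: x+3/13x²=0 ⇒ x=−13/3=-4.3333; min R=1−1/(4·3/13)=-0.0833>−1
Confirm numerically:
  x=-2.852: |R|=0.02505 <1
  x=-2.494: |R|=0.05861 <1
  x=-2.320: |R|=0.07791 <1
  x=-4.724: |R|=1.42589 >1
  x=-4.679: |R|=1.37324 >1
  x=-4.516: |R|=1.19037 >1
Stable set (-4.3333, 0).

left endpoint -4.3333.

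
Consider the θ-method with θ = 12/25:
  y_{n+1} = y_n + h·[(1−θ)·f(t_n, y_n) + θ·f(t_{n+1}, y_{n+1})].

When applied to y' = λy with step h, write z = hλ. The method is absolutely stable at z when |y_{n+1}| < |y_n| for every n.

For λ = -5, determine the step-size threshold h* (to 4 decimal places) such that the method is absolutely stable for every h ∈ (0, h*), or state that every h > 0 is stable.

Set f=λy, z=hλ:
  y_{n+1} = y_n + z·[13/25·y_n + 12/25·y_{n+1}] ⇒ (1 − 12/25z)y_{n+1} = (1 + 13/25z)y_n
  R(z) = (1 + 13/25z)/(1 − 12/25z).

Boundary: |R(x)|=1, x<0.
x=-0.9: |R|=0.3715
R=−1: 1+13/25x = −1+12/25x ⇒ -1/25x=2 ⇒ x=2/(-1/25)=-50.0000
Confirm numerically:
  x=-39.860: |R|=0.97985 <1
  x=-38.656: |R|=0.97680 <1
  x=-35.655: |R|=0.96832 <1
  x=-50.232: |R|=1.00037 >1
  x=-50.201: |R|=1.00032 >1
  x=-50.082: |R|=1.00013 >1
Stable set (-50.0000, 0).

(-50.0000,0); λ=-5 ⇒ h* = (50)/5 = 10.0000.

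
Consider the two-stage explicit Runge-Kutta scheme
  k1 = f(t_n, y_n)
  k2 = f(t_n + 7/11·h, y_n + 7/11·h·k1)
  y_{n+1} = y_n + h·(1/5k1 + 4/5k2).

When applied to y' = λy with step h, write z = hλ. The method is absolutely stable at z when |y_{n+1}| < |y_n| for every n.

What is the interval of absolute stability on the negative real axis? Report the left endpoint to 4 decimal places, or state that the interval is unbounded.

z∈(-1.9643,0).

Test eqn y'=λy, z=hλ:
  k1=λy_n ⇒ h·k1=z·y_n;  k2=λ(1+7/11z)y_n ⇒ h·k2=z(1+7/11z)y_n
  y_{n+1}/y_n = 1 + 1/5z + 4/5z(1+7/11z) = 1 + z + 28/55z²
  Hence R(z) = 1 + z + 28/55z².

Find x<0 with |R(x)|<1.
x=-1.04: |R|=0.5106
R=1: x+28/55x²=0 ⇒ x=−55/28=-1.9643; min R=1−1/(4·28/55)=0.5089>−1
Confirm numerically:
  x=-1.223: |R|=0.53846 <1
  x=-1.146: |R|=0.52260 <1
  x=-1.015: |R|=0.50948 <1
  x=-0.926: |R|=0.51053 <1
  x=-2.539: |R|=1.74287 >1
  x=-2.288: |R|=1.37706 >1
Stable set (-1.9643, 0).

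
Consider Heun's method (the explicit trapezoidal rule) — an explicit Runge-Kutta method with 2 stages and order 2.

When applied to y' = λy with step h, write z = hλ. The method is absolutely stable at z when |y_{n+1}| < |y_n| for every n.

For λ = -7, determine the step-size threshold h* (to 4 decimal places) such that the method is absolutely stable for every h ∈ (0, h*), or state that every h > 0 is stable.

Set f=λy, z=hλ:
  order 2, 2-stage ⇒ R(z)=1+z+z^2/2
  (e.g. R(-0.4)=0.68000, |R|=0.68000)

Boundary: |R(x)|=1, x<0.
x=-0.4: |R|=0.6800
|R(-0.9)|=0.5050 |R(-0.69)|=0.5481 |R(-0.66)|=0.5578
Bisect:
  x_lo=-2.4298 |R|=1.5222  x_hi=-0.3754 |R|=0.6951
  mid=-1.40259 |R|=0.58104 →hi
  mid=-1.91619 |R|=0.91971 →hi
  mid=-2.17300 |R|=1.18796 →lo
  mid=-2.04460 |R|=1.04559 →lo
  mid=-1.98039 |R|=0.98059 →hi
  mid=-2.01249 |R|=1.01257 →lo
  mid=-1.99644 |R|=0.99645 →hi
  mid=-2.00447 |R|=1.00448 →lo
  ...
  [-2.00008,-1.99996] ⇒ x*=-2.0000
Stable set (-2.0000, 0).

(-2.0000,0); λ=-7 ⇒ h* = 0.2857.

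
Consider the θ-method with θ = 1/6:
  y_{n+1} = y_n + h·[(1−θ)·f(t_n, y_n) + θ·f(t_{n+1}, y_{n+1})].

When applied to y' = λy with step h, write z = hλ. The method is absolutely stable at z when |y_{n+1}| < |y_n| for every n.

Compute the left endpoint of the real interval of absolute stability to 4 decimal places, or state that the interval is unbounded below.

With y'=λy (z=hλ):
  y_{n+1} = y_n + z·[5/6·y_n + 1/6·y_{n+1}] ⇒ (1 − 1/6z)y_{n+1} = (1 + 5/6z)y_n
  Hence R(z) = (1 + 5/6z)/(1 − 1/6z).

Boundary: |R(x)|=1, x<0.
x=-1.22: |R|=0.0139
R=−1: 1+5/6x = −1+1/6x ⇒ -2/3x=2 ⇒ x=2/(-2/3)=-3.0000
Confirm numerically:
  x=-2.727: |R|=0.87487 <1
  x=-2.295: |R|=0.66004 <1
  x=-1.233: |R|=0.02281 <1
  x=-3.513: |R|=1.21570 >1
  x=-3.194: |R|=1.08440 >1
  x=-3.076: |R|=1.03349 >1
Interval (-3.0000, 0).

z* = -3.0000.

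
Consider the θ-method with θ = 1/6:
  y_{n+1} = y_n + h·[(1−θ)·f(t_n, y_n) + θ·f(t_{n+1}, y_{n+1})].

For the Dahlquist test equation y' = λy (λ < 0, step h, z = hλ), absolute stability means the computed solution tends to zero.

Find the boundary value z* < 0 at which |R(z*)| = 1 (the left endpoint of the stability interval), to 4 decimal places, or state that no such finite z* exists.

z* = -3.0000.

On y'=λy, z=hλ:
  y_{n+1} = y_n + z·[5/6·y_n + 1/6·y_{n+1}] ⇒ (1 − 1/6z)y_{n+1} = (1 + 5/6z)y_n
  R(z) = (1 + 5/6z)/(1 − 1/6z).

Solve |R(x)|<1 on ℝ⁻.
x=-0.45: |R|=0.5814
R=−1: 1+5/6x = −1+1/6x ⇒ -2/3x=2 ⇒ x=2/(-2/3)=-3.0000
Confirm numerically:
  x=-2.304: |R|=0.66474 <1
  x=-2.233: |R|=0.62735 <1
  x=-1.506: |R|=0.20384 <1
  x=-3.127: |R|=1.05566 >1
  x=-3.122: |R|=1.05350 >1
So |R|<1 on (-3.0000, 0).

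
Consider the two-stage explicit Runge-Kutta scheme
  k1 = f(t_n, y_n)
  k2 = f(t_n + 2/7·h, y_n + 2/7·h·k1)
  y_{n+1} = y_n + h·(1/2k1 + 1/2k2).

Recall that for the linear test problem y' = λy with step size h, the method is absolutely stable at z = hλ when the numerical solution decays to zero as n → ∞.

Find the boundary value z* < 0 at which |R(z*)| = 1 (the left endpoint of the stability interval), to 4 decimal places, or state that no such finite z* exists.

z* = -7.0000.

Test eqn y'=λy, z=hλ:
  k1=λy_n ⇒ h·k1=z·y_n;  k2=λ(1+2/7z)y_n ⇒ h·k2=z(1+2/7z)y_n
  y_{n+1}/y_n = 1 + 1/2z + 1/2z(1+2/7z) = 1 + z + 1/7z²
  so R(z) = 1 + z + 1/7z².

Boundary: |R(x)|=1, x<0.
x=-1.11: |R|=0.0660
R=1: x+1/7x²=0 ⇒ x=−7=-7.0000; min R=1−1/(4·1/7)=-0.7500>−1
Confirm numerically:
  x=-5.529: |R|=0.16188 <1
  x=-4.731: |R|=0.53352 <1
  x=-3.765: |R|=0.73997 <1
  x=-3.660: |R|=0.74634 <1
  x=-7.520: |R|=1.55863 >1
  x=-7.240: |R|=1.24823 >1
So |R|<1 on (-7.0000, 0).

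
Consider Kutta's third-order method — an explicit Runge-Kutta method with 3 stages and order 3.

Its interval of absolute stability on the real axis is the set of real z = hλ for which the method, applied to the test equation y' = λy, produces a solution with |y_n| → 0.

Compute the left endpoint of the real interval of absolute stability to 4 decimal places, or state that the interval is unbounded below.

left endpoint -2.5127.

Test eqn y'=λy, z=hλ:
  order 3, 3-stage ⇒ R(z)=1+z+z^2/2+z^3/6
  (e.g. R(-1.62)=-0.01639, |R|=0.01639)

Boundary: |R(x)|=1, x<0.
x=-1.62: |R|=0.0164
|R(-1.33)|=0.1623 |R(-1.19)|=0.2372 |R(-1.13)|=0.2680
Bisect:
  x_lo=-3.2932 |R|=2.8233  x_hi=-0.1958 |R|=0.8221
  mid=-1.74452 |R|=0.10771 →hi
  mid=-2.51888 |R|=1.01011 →lo
  mid=-2.13170 |R|=0.47409 →hi
  mid=-2.32529 |R|=0.71727 →hi
  mid=-2.42208 |R|=0.85703 →hi
  mid=-2.47048 |R|=0.93185 →hi
  mid=-2.49468 |R|=0.97054 →hi
  mid=-2.50678 |R|=0.99022 →hi
  mid=-2.51283 |R|=1.00014 →lo
  ...
  [-2.51283,-2.51264] ⇒ x*=-2.5127
Interval (-2.5127, 0).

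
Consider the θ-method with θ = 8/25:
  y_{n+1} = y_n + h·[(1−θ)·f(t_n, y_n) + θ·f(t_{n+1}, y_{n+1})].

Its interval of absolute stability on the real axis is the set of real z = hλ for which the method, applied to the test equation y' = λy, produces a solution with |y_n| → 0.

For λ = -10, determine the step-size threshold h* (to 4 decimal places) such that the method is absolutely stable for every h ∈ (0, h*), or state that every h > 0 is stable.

With y'=λy (z=hλ):
  y_{n+1} = y_n + z·[17/25·y_n + 8/25·y_{n+1}] ⇒ (1 − 8/25z)y_{n+1} = (1 + 17/25z)y_n
  Hence R(z) = (1 + 17/25z)/(1 − 8/25z).

Solve |R(x)|<1 on ℝ⁻.
x=-0.73: |R|=0.4082
R=−1: 1+17/25x = −1+8/25x ⇒ -9/25x=2 ⇒ x=2/(-9/25)=-5.5556
Confirm numerically:
  x=-4.081: |R|=0.76979 <1
  x=-4.047: |R|=0.76337 <1
  x=-3.913: |R|=0.73744 <1
  x=-6.009: |R|=1.05585 >1
  x=-5.814: |R|=1.03253 >1
Interval (-5.5556, 0).

(-5.5556,0); λ=-10 ⇒ h* = (50/9)/10 = 0.5556.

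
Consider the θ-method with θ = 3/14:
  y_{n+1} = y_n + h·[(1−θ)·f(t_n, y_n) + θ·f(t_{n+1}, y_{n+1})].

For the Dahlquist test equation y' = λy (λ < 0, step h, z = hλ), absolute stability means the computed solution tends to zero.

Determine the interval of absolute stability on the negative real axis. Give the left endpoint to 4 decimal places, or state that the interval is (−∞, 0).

Test eqn y'=λy, z=hλ:
  y_{n+1} = y_n + z·[11/14·y_n + 3/14·y_{n+1}] ⇒ (1 − 3/14z)y_{n+1} = (1 + 11/14z)y_n
  ⇒ R(z) = (1 + 11/14z)/(1 − 3/14z).

Boundary: |R(x)|=1, x<0.
x=-0.57: |R|=0.4920
R=−1: 1+11/14x = −1+3/14x ⇒ -4/7x=2 ⇒ x=2/(-4/7)=-3.5000
Confirm numerically:
  x=-3.465: |R|=0.98852 <1
  x=-3.448: |R|=0.98291 <1
  x=-2.649: |R|=0.68980 <1
  x=-1.412: |R|=0.08401 <1
  x=-3.952: |R|=1.13985 >1
  x=-3.894: |R|=1.12273 >1
Stable set (-3.5000, 0).

z∈(-3.5000,0).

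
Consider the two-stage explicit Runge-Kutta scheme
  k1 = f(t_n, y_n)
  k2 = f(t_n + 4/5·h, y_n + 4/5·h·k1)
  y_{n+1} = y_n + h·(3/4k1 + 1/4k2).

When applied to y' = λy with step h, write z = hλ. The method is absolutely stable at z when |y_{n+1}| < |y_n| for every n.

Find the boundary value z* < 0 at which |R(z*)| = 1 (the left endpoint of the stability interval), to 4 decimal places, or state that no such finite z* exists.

On y'=λy, z=hλ:
  k1=λy_n ⇒ h·k1=z·y_n;  k2=λ(1+4/5z)y_n ⇒ h·k2=z(1+4/5z)y_n
  y_{n+1}/y_n = 1 + 3/4z + 1/4z(1+4/5z) = 1 + z + 1/5z²
  R(z) = 1 + z + 1/5z².

Solve |R(x)|<1 on ℝ⁻.
x=-1.53: |R|=0.0618
R=1: x+1/5x²=0 ⇒ x=−5=-5.0000; min R=1−1/(4·1/5)=-0.2500>−1
Confirm numerically:
  x=-3.883: |R|=0.13254 <1
  x=-3.120: |R|=0.17312 <1
  x=-2.882: |R|=0.22082 <1
  x=-2.532: |R|=0.24980 <1
  x=-5.478: |R|=1.52370 >1
  x=-5.471: |R|=1.51537 >1
Stable set (-5.0000, 0).

left endpoint -5.0000.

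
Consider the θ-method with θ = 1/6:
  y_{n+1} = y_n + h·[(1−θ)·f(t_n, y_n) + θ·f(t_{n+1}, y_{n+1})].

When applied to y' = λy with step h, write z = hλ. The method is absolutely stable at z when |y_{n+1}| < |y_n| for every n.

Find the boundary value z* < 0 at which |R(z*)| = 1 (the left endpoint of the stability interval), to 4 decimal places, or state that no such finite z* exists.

Set f=λy, z=hλ:
  y_{n+1} = y_n + z·[5/6·y_n + 1/6·y_{n+1}] ⇒ (1 − 1/6z)y_{n+1} = (1 + 5/6z)y_n
  ⇒ R(z) = (1 + 5/6z)/(1 − 1/6z).

Find x<0 with |R(x)|<1.
x=-0.51: |R|=0.5300
R=−1: 1+5/6x = −1+1/6x ⇒ -2/3x=2 ⇒ x=2/(-2/3)=-3.0000
Confirm numerically:
  x=-2.565: |R|=0.79685 <1
  x=-2.043: |R|=0.52406 <1
  x=-2.027: |R|=0.51514 <1
  x=-3.502: |R|=1.21132 >1
  x=-3.090: |R|=1.03960 >1
Interval (-3.0000, 0).

left endpoint -3.0000.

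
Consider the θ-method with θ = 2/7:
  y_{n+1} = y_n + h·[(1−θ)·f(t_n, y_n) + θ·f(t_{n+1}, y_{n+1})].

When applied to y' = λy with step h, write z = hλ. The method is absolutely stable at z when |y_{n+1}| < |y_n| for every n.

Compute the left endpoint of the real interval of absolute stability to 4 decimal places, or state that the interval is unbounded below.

With y'=λy (z=hλ):
  y_{n+1} = y_n + z·[5/7·y_n + 2/7·y_{n+1}] ⇒ (1 − 2/7z)y_{n+1} = (1 + 5/7z)y_n
  Hence R(z) = (1 + 5/7z)/(1 − 2/7z).

Boundary: |R(x)|=1, x<0.
x=-1.59: |R|=0.0933
R=−1: 1+5/7x = −1+2/7x ⇒ -3/7x=2 ⇒ x=2/(-3/7)=-4.6667
Confirm numerically:
  x=-3.687: |R|=0.79553 <1
  x=-3.296: |R|=0.69747 <1
  x=-2.858: |R|=0.57329 <1
  x=-4.900: |R|=1.04167 >1
  x=-4.853: |R|=1.03346 >1
  x=-4.825: |R|=1.02853 >1
Stable set (-4.6667, 0).

left endpoint -4.6667.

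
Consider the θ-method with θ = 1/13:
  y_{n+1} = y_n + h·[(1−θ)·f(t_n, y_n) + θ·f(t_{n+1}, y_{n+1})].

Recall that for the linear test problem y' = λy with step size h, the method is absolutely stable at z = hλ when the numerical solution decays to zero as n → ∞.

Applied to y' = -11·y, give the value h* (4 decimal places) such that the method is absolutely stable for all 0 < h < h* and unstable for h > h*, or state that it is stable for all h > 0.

(-2.3636,0); λ=-11 ⇒ h* = (26/11)/11 = 0.2149.

Test eqn y'=λy, z=hλ:
  y_{n+1} = y_n + z·[12/13·y_n + 1/13·y_{n+1}] ⇒ (1 − 1/13z)y_{n+1} = (1 + 12/13z)y_n
  so R(z) = (1 + 12/13z)/(1 − 1/13z).

Need |R(x)|<1, x<0.
x=-1.63: |R|=0.4484
R=−1: 1+12/13x = −1+1/13x ⇒ -11/13x=2 ⇒ x=2/(-11/13)=-2.3636
Confirm numerically:
  x=-2.307: |R|=0.95930 <1
  x=-2.222: |R|=0.89765 <1
  x=-1.885: |R|=0.64629 <1
  x=-2.949: |R|=1.40372 >1
  x=-2.663: |R|=1.21024 >1
  x=-2.529: |R|=1.11714 >1
Stable set (-2.3636, 0).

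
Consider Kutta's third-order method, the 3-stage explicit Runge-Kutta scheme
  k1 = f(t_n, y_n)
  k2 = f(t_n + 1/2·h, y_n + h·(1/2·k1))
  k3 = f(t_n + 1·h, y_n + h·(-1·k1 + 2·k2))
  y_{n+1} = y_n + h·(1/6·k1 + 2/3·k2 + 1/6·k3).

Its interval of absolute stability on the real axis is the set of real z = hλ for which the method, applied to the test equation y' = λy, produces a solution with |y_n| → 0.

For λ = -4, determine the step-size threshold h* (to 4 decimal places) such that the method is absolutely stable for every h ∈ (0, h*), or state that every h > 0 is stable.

With y'=λy (z=hλ):
  order 3, 3-stage ⇒ R(z)=1+z+z^2/2+z^3/6
  (e.g. R(-0.55)=0.57352, |R|=0.57352)

Solve |R(x)|<1 on ℝ⁻.
x=-0.55: |R|=0.5735
|R(-2.73)|=1.3946 |R(-2.21)|=0.5669 |R(-1.76)|=0.1198
Bisect:
  x_lo=-3.0275 |R|=2.0695  x_hi=-0.1019 |R|=0.9031
  mid=-1.56472 |R|=0.02096 →hi
  mid=-2.29610 |R|=0.67760 →hi
  mid=-2.66179 |R|=1.26242 →lo
  mid=-2.47895 |R|=0.94529 →hi
  mid=-2.57037 |R|=1.09729 →lo
  mid=-2.52466 |R|=1.01970 →lo
  mid=-2.50180 |R|=0.98210 →hi
  mid=-2.51323 |R|=1.00080 →lo
  mid=-2.50752 |R|=0.99142 →hi
  ...
  [-2.51287,-2.51270] ⇒ x*=-2.5127
Stable set (-2.5127, 0).

(-2.5127,0); λ=-4 ⇒ h* = 0.6282.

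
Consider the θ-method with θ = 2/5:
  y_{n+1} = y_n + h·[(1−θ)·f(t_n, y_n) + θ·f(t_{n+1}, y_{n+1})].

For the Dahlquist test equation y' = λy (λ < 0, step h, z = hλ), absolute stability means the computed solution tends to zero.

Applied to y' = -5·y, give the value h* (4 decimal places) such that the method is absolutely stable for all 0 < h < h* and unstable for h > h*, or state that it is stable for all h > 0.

Test eqn y'=λy, z=hλ:
  y_{n+1} = y_n + z·[3/5·y_n + 2/5·y_{n+1}] ⇒ (1 − 2/5z)y_{n+1} = (1 + 3/5z)y_n
  so R(z) = (1 + 3/5z)/(1 − 2/5z).

Solve |R(x)|<1 on ℝ⁻.
x=-1.43: |R|=0.0903
R=−1: 1+3/5x = −1+2/5x ⇒ -1/5x=2 ⇒ x=2/(-1/5)=-10.0000
Confirm numerically:
  x=-9.772: |R|=0.99071 <1
  x=-5.574: |R|=0.72591 <1
  x=-5.542: |R|=0.72283 <1
  x=-4.259: |R|=0.57531 <1
  x=-10.429: |R|=1.01659 >1
  x=-10.330: |R|=1.01286 >1
So |R|<1 on (-10.0000, 0).

(-10.0000,0); λ=-5 ⇒ h* = (10)/5 = 2.0000.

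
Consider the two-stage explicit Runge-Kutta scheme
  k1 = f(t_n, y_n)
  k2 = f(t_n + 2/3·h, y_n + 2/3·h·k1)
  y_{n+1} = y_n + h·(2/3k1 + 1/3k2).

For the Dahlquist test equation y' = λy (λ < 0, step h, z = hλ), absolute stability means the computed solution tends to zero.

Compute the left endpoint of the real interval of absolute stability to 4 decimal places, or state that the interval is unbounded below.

left endpoint -4.5000.

Test eqn y'=λy, z=hλ:
  k1=λy_n ⇒ h·k1=z·y_n;  k2=λ(1+2/3z)y_n ⇒ h·k2=z(1+2/3z)y_n
  y_{n+1}/y_n = 1 + 2/3z + 1/3z(1+2/3z) = 1 + z + 2/9z²
  so R(z) = 1 + z + 2/9z².

Need |R(x)|<1, x<0.
x=-1.77: |R|=0.0738
R=1: x+2/9x²=0 ⇒ x=−9/2=-4.5000; min R=1−1/(4·2/9)=-0.1250>−1
Confirm numerically:
  x=-3.535: |R|=0.24194 <1
  x=-2.537: |R|=0.10670 <1
  x=-1.823: |R|=0.08448 <1
  x=-5.043: |R|=1.60852 >1
  x=-4.972: |R|=1.52151 >1
  x=-4.967: |R|=1.51546 >1
Stable set (-4.5000, 0).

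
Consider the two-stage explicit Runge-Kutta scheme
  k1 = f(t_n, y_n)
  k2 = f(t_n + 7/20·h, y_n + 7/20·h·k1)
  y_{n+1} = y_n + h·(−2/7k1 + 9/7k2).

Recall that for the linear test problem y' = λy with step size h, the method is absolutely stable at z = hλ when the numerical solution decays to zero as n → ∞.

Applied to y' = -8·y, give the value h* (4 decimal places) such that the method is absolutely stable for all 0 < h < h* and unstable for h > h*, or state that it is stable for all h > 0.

On y'=λy, z=hλ:
  k1=λy_n ⇒ h·k1=z·y_n;  k2=λ(1+7/20z)y_n ⇒ h·k2=z(1+7/20z)y_n
  y_{n+1}/y_n = 1 − 2/7z + 9/7z(1+7/20z) = 1 + z + 9/20z²
  so R(z) = 1 + z + 9/20z².

Boundary: |R(x)|=1, x<0.
x=-1.71: |R|=0.6058
R=1: x+9/20x²=0 ⇒ x=−20/9=-2.2222; min R=1−1/(4·9/20)=0.4444>−1
Confirm numerically:
  x=-2.110: |R|=0.89345 <1
  x=-2.108: |R|=0.89165 <1
  x=-1.252: |R|=0.45338 <1
  x=-0.947: |R|=0.45656 <1
  x=-2.479: |R|=1.28645 >1
  x=-2.394: |R|=1.18506 >1
Interval (-2.2222, 0).

(-2.2222,0); λ=-8 ⇒ h* = (20/9)/8 = 0.2778.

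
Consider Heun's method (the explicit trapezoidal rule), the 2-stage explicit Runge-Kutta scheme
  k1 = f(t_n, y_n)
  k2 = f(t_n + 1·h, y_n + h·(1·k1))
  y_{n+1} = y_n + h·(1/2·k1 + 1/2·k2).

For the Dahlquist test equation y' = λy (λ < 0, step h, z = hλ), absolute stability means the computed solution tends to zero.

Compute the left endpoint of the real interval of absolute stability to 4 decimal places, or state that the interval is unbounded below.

On y'=λy, z=hλ:
  order 2, 2-stage ⇒ R(z)=1+z+z^2/2
  (e.g. R(-1.03)=0.50045, |R|=0.50045)

Solve |R(x)|<1 on ℝ⁻.
x=-1.03: |R|=0.5005
|R(-1.54)|=0.6458 |R(-0.66)|=0.5578 |R(-0.6)|=0.5800
Bisect:
  x_lo=-2.7410 |R|=2.0156  x_hi=-0.1057 |R|=0.8999
  mid=-1.42337 |R|=0.58962 →hi
  mid=-2.08220 |R|=1.08557 →lo
  mid=-1.75278 |R|=0.78334 →hi
  mid=-1.91749 |R|=0.92089 →hi
  mid=-1.99984 |R|=0.99984 →hi
  mid=-2.04102 |R|=1.04186 →lo
  mid=-2.02043 |R|=1.02064 →lo
  mid=-2.01014 |R|=1.01019 →lo
  mid=-2.00499 |R|=1.00500 →lo
  mid=-2.00242 |R|=1.00242 →lo
  ...
  [-2.00000,-1.99984] ⇒ x*=-2.0000
Interval (-2.0000, 0).

left endpoint -2.0000.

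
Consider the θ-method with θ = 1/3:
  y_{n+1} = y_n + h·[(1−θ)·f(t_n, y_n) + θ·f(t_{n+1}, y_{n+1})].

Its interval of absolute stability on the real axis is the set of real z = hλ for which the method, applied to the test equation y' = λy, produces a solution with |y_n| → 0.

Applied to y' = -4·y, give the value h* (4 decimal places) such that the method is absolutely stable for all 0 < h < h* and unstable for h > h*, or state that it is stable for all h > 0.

With y'=λy (z=hλ):
  y_{n+1} = y_n + z·[2/3·y_n + 1/3·y_{n+1}] ⇒ (1 − 1/3z)y_{n+1} = (1 + 2/3z)y_n
  R(z) = (1 + 2/3z)/(1 − 1/3z).

Solve |R(x)|<1 on ℝ⁻.
x=-1.31: |R|=0.0882
R=−1: 1+2/3x = −1+1/3x ⇒ -1/3x=2 ⇒ x=2/(-1/3)=-6.0000
Confirm numerically:
  x=-5.728: |R|=0.96884 <1
  x=-5.340: |R|=0.92086 <1
  x=-5.096: |R|=0.88834 <1
  x=-4.302: |R|=0.76746 <1
  x=-6.530: |R|=1.05561 >1
  x=-6.519: |R|=1.05452 >1
  x=-6.181: |R|=1.01971 >1
Stable set (-6.0000, 0).

(-6.0000,0); λ=-4 ⇒ h* = (6)/4 = 1.5000.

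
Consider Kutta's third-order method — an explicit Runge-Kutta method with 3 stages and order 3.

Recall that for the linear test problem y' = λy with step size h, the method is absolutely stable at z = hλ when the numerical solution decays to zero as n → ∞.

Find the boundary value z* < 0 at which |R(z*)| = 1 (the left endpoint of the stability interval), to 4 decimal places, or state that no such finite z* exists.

Test eqn y'=λy, z=hλ:
  order 3, 3-stage ⇒ R(z)=1+z+z^2/2+z^3/6
  (e.g. R(-0.4)=0.66933, |R|=0.66933)

Find x<0 with |R(x)|<1.
x=-0.4: |R|=0.6693
|R(-1.38)|=0.1342 |R(-1.34)|=0.1568 |R(-1.18)|=0.2424
Bisect:
  x_lo=-2.9853 |R|=1.9635  x_hi=-0.2382 |R|=0.7879
  mid=-1.61173 |R|=0.01069 →hi
  mid=-2.29852 |R|=0.68084 →hi
  mid=-2.64191 |R|=1.22535 →lo
  mid=-2.47022 |R|=0.93143 →hi
  mid=-2.55606 |R|=1.07266 →lo
  mid=-2.51314 |R|=1.00065 →lo
  mid=-2.49168 |R|=0.96569 →hi
  mid=-2.50241 |R|=0.98308 →hi
  mid=-2.50777 |R|=0.99184 →hi
  mid=-2.51046 |R|=0.99624 →hi
  ...
  [-2.51280,-2.51264] ⇒ x*=-2.5127
Interval (-2.5127, 0).

left endpoint -2.5127.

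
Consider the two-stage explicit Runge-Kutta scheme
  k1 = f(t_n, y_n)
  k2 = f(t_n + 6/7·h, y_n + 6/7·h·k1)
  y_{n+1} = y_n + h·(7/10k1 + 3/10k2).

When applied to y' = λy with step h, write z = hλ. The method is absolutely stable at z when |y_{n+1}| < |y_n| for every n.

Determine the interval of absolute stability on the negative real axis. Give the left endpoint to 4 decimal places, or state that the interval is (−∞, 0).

(-3.8889, 0).

Test eqn y'=λy, z=hλ:
  k1=λy_n ⇒ h·k1=z·y_n;  k2=λ(1+6/7z)y_n ⇒ h·k2=z(1+6/7z)y_n
  y_{n+1}/y_n = 1 + 7/10z + 3/10z(1+6/7z) = 1 + z + 9/35z²
  R(z) = 1 + z + 9/35z².

Boundary: |R(x)|=1, x<0.
x=-0.34: |R|=0.6897
R=1: x+9/35x²=0 ⇒ x=−35/9=-3.8889; min R=1−1/(4·9/35)=0.0278>−1
Confirm numerically:
  x=-3.276: |R|=0.48370 <1
  x=-2.717: |R|=0.18125 <1
  x=-2.062: |R|=0.03133 <1
  x=-1.996: |R|=0.02846 <1
  x=-4.032: |R|=1.14838 >1
  x=-3.969: |R|=1.08176 >1
  x=-3.954: |R|=1.06620 >1
Stable set (-3.8889, 0).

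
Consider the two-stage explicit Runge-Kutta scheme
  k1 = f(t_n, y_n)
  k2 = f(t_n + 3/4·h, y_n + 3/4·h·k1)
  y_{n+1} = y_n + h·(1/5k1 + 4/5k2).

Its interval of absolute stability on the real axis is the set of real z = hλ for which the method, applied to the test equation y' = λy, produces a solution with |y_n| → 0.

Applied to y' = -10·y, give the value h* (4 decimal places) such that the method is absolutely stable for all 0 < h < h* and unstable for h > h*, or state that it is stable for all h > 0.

Set f=λy, z=hλ:
  k1=λy_n ⇒ h·k1=z·y_n;  k2=λ(1+3/4z)y_n ⇒ h·k2=z(1+3/4z)y_n
  y_{n+1}/y_n = 1 + 1/5z + 4/5z(1+3/4z) = 1 + z + 3/5z²
  R(z) = 1 + z + 3/5z².

Solve |R(x)|<1 on ℝ⁻.
x=-0.74: |R|=0.5886
R=1: x+3/5x²=0 ⇒ x=−5/3=-1.6667; min R=1−1/(4·3/5)=0.5833>−1
Confirm numerically:
  x=-1.387: |R|=0.76726 <1
  x=-1.041: |R|=0.60921 <1
  x=-0.796: |R|=0.58417 <1
  x=-1.886: |R|=1.24820 >1
  x=-1.740: |R|=1.07656 >1
Interval (-1.6667, 0).

(-1.6667,0); λ=-10 ⇒ h* = (5/3)/10 = 0.1667.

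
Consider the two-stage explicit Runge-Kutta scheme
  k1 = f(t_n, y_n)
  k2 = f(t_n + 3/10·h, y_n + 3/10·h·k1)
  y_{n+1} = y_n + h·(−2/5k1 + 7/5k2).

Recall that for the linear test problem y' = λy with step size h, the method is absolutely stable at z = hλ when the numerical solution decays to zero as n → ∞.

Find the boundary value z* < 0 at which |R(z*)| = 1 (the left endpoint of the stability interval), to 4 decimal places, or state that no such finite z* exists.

Set f=λy, z=hλ:
  k1=λy_n ⇒ h·k1=z·y_n;  k2=λ(1+3/10z)y_n ⇒ h·k2=z(1+3/10z)y_n
  y_{n+1}/y_n = 1 − 2/5z + 7/5z(1+3/10z) = 1 + z + 21/50z²
  Hence R(z) = 1 + z + 21/50z².

Solve |R(x)|<1 on ℝ⁻.
x=-0.61: |R|=0.5463
R=1: x+21/50x²=0 ⇒ x=−50/21=-2.3810; min R=1−1/(4·21/50)=0.4048>−1
Confirm numerically:
  x=-2.280: |R|=0.90333 <1
  x=-2.150: |R|=0.79145 <1
  x=-1.553: |R|=0.45996 <1
  x=-1.319: |R|=0.41170 <1
  x=-2.450: |R|=1.07105 >1
  x=-2.419: |R|=1.03866 >1
So |R|<1 on (-2.3810, 0).

z* = -2.3810.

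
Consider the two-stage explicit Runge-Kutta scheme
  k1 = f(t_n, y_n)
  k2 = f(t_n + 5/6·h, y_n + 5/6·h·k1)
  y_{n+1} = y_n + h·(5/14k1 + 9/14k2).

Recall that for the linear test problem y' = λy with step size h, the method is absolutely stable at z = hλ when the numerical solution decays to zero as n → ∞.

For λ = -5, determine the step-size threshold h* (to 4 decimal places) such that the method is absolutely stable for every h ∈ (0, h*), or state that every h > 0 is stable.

Test eqn y'=λy, z=hλ:
  k1=λy_n ⇒ h·k1=z·y_n;  k2=λ(1+5/6z)y_n ⇒ h·k2=z(1+5/6z)y_n
  y_{n+1}/y_n = 1 + 5/14z + 9/14z(1+5/6z) = 1 + z + 15/28z²
  Hence R(z) = 1 + z + 15/28z².

Solve |R(x)|<1 on ℝ⁻.
x=-0.88: |R|=0.5349
R=1: x+15/28x²=0 ⇒ x=−28/15=-1.8667; min R=1−1/(4·15/28)=0.5333>−1
Confirm numerically:
  x=-1.640: |R|=0.80086 <1
  x=-1.325: |R|=0.61551 <1
  x=-1.212: |R|=0.57493 <1
  x=-1.062: |R|=0.54220 <1
  x=-2.362: |R|=1.62677 >1
  x=-2.262: |R|=1.47906 >1
Stable set (-1.8667, 0).

(-1.8667,0); λ=-5 ⇒ h* = (28/15)/5 = 0.3733.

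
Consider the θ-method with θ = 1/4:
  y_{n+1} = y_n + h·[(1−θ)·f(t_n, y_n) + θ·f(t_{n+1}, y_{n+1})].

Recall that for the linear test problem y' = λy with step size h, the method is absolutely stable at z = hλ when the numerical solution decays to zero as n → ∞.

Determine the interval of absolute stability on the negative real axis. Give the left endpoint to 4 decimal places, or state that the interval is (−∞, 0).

(-4.0000, 0).

On y'=λy, z=hλ:
  y_{n+1} = y_n + z·[3/4·y_n + 1/4·y_{n+1}] ⇒ (1 − 1/4z)y_{n+1} = (1 + 3/4z)y_n
  R(z) = (1 + 3/4z)/(1 − 1/4z).

Solve |R(x)|<1 on ℝ⁻.
x=-1.25: |R|=0.0476
R=−1: 1+3/4x = −1+1/4x ⇒ -1/2x=2 ⇒ x=2/(-1/2)=-4.0000
Confirm numerically:
  x=-3.468: |R|=0.85753 <1
  x=-3.114: |R|=0.75091 <1
  x=-3.025: |R|=0.72242 <1
  x=-4.490: |R|=1.11543 >1
  x=-4.040: |R|=1.00995 >1
So |R|<1 on (-4.0000, 0).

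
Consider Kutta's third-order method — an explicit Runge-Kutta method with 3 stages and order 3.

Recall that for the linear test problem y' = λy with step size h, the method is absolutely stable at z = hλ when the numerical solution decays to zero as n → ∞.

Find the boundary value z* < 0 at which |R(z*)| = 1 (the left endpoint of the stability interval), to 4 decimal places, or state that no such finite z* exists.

On y'=λy, z=hλ:
  order 3, 3-stage ⇒ R(z)=1+z+z^2/2+z^3/6
  (e.g. R(-0.86)=0.40379, |R|=0.40379)

Find x<0 with |R(x)|<1.
x=-0.86: |R|=0.4038
|R(-2.74)|=1.4147 |R(-2.64)|=1.2218 |R(-0.87)|=0.3987
Bisect:
  x_lo=-3.1247 |R|=2.3277  x_hi=-0.2850 |R|=0.7518
  mid=-1.70483 |R|=0.07744 →hi
  mid=-2.41477 |R|=0.84602 →hi
  mid=-2.76974 |R|=1.47534 →lo
  mid=-2.59226 |R|=1.13560 →lo
  mid=-2.50351 |R|=0.98489 →hi
  mid=-2.54789 |R|=1.05872 →lo
  mid=-2.52570 |R|=1.02143 →lo
  mid=-2.51461 |R|=1.00306 →lo
  mid=-2.50906 |R|=0.99395 →hi
  mid=-2.51183 |R|=0.99850 →hi
  ...
  [-2.51287,-2.51270] ⇒ x*=-2.5127
Stable set (-2.5127, 0).

z* = -2.5127.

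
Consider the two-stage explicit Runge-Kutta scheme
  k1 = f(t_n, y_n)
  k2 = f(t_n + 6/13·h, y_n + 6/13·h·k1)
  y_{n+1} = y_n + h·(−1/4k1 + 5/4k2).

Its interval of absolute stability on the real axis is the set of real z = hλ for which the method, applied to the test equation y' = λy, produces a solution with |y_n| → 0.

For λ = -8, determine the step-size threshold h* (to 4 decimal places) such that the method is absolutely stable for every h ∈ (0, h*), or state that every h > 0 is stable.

(-1.7333,0); λ=-8 ⇒ h* = (26/15)/8 = 0.2167.

Test eqn y'=λy, z=hλ:
  k1=λy_n ⇒ h·k1=z·y_n;  k2=λ(1+6/13z)y_n ⇒ h·k2=z(1+6/13z)y_n
  y_{n+1}/y_n = 1 − 1/4z + 5/4z(1+6/13z) = 1 + z + 15/26z²
  so R(z) = 1 + z + 15/26z².

Need |R(x)|<1, x<0.
x=-1.65: |R|=0.9207
R=1: x+15/26x²=0 ⇒ x=−26/15=-1.7333; min R=1−1/(4·15/26)=0.5667>−1
Confirm numerically:
  x=-1.311: |R|=0.68057 <1
  x=-1.287: |R|=0.66860 <1
  x=-1.278: |R|=0.66428 <1
  x=-2.161: |R|=1.53319 >1
  x=-2.052: |R|=1.37725 >1
So |R|<1 on (-1.7333, 0).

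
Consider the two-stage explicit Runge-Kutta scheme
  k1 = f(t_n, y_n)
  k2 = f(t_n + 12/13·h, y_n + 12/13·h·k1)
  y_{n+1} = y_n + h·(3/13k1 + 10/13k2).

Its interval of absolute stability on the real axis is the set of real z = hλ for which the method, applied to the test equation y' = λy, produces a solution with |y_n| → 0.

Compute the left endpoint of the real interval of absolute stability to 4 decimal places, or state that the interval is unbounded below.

left endpoint -1.4083.

With y'=λy (z=hλ):
  k1=λy_n ⇒ h·k1=z·y_n;  k2=λ(1+12/13z)y_n ⇒ h·k2=z(1+12/13z)y_n
  y_{n+1}/y_n = 1 + 3/13z + 10/13z(1+12/13z) = 1 + z + 120/169z²
  so R(z) = 1 + z + 120/169z².

Need |R(x)|<1, x<0.
x=-0.95: |R|=0.6908
R=1: x+120/169x²=0 ⇒ x=−169/120=-1.4083; min R=1−1/(4·120/169)=0.6479>−1
Confirm numerically:
  x=-1.302: |R|=0.90170 <1
  x=-0.656: |R|=0.64956 <1
  x=-0.645: |R|=0.65040 <1
  x=-1.619: |R|=1.24218 >1
  x=-1.531: |R|=1.13335 >1
Stable set (-1.4083, 0).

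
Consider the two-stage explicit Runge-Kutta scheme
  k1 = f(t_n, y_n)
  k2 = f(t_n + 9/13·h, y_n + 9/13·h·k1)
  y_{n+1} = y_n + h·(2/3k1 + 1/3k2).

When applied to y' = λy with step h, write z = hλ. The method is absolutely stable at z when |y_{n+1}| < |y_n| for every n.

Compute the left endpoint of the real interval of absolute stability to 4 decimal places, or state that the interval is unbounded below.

Test eqn y'=λy, z=hλ:
  k1=λy_n ⇒ h·k1=z·y_n;  k2=λ(1+9/13z)y_n ⇒ h·k2=z(1+9/13z)y_n
  y_{n+1}/y_n = 1 + 2/3z + 1/3z(1+9/13z) = 1 + z + 3/13z²
  Hence R(z) = 1 + z + 3/13z².

Solve |R(x)|<1 on ℝ⁻.
x=-1.5: |R|=0.0192
R=1: x+3/13x²=0 ⇒ x=−13/3=-4.3333; min R=1−1/(4·3/13)=-0.0833>−1
Confirm numerically:
  x=-3.294: |R|=0.20995 <1
  x=-2.500: |R|=0.05769 <1
  x=-2.119: |R|=0.08281 <1
  x=-4.889: |R|=1.62692 >1
  x=-4.461: |R|=1.13143 >1
So |R|<1 on (-4.3333, 0).

z* = -4.3333.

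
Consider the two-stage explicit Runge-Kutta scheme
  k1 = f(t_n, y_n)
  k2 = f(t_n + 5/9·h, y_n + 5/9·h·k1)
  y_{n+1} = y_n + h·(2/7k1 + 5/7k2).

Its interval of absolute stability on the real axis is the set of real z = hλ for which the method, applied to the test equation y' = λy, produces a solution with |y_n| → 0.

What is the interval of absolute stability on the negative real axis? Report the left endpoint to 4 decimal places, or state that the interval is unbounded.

z∈(-2.5200,0).

Set f=λy, z=hλ:
  k1=λy_n ⇒ h·k1=z·y_n;  k2=λ(1+5/9z)y_n ⇒ h·k2=z(1+5/9z)y_n
  y_{n+1}/y_n = 1 + 2/7z + 5/7z(1+5/9z) = 1 + z + 25/63z²
  so R(z) = 1 + z + 25/63z².

Find x<0 with |R(x)|<1.
x=-0.73: |R|=0.4815
R=1: x+25/63x²=0 ⇒ x=−63/25=-2.5200; min R=1−1/(4·25/63)=0.3700>−1
Confirm numerically:
  x=-2.309: |R|=0.80667 <1
  x=-2.020: |R|=0.59921 <1
  x=-1.724: |R|=0.45543 <1
  x=-2.653: |R|=1.14002 >1
  x=-2.619: |R|=1.10289 >1
Stable set (-2.5200, 0).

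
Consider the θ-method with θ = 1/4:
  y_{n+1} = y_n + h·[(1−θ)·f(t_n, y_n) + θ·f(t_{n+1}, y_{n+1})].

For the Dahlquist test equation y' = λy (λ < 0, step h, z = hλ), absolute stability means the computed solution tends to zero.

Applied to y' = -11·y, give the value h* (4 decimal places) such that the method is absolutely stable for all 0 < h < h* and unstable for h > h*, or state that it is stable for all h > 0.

(-4.0000,0); λ=-11 ⇒ h* = (4)/11 = 0.3636.

With y'=λy (z=hλ):
  y_{n+1} = y_n + z·[3/4·y_n + 1/4·y_{n+1}] ⇒ (1 − 1/4z)y_{n+1} = (1 + 3/4z)y_n
  Hence R(z) = (1 + 3/4z)/(1 − 1/4z).

Find x<0 with |R(x)|<1.
x=-1.09: |R|=0.1434
R=−1: 1+3/4x = −1+1/4x ⇒ -1/2x=2 ⇒ x=2/(-1/2)=-4.0000
Confirm numerically:
  x=-3.252: |R|=0.79371 <1
  x=-2.812: |R|=0.65120 <1
  x=-1.810: |R|=0.24613 <1
  x=-4.469: |R|=1.11076 >1
  x=-4.379: |R|=1.09046 >1
  x=-4.124: |R|=1.03053 >1
So |R|<1 on (-4.0000, 0).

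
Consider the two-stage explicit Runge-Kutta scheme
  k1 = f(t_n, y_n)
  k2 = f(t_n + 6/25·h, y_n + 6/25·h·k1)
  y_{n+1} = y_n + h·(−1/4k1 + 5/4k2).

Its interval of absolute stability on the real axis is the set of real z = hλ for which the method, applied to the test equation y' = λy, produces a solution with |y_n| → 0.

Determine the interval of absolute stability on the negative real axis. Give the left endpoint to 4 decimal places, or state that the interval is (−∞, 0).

With y'=λy (z=hλ):
  k1=λy_n ⇒ h·k1=z·y_n;  k2=λ(1+6/25z)y_n ⇒ h·k2=z(1+6/25z)y_n
  y_{n+1}/y_n = 1 − 1/4z + 5/4z(1+6/25z) = 1 + z + 3/10z²
  so R(z) = 1 + z + 3/10z².

Boundary: |R(x)|=1, x<0.
x=-0.71: |R|=0.4412
R=1: x+3/10x²=0 ⇒ x=−10/3=-3.3333; min R=1−1/(4·3/10)=0.1667>−1
Confirm numerically:
  x=-2.786: |R|=0.54254 <1
  x=-2.217: |R|=0.25753 <1
  x=-1.922: |R|=0.18623 <1
  x=-1.458: |R|=0.17973 <1
  x=-3.900: |R|=1.66300 >1
  x=-3.855: |R|=1.60331 >1
  x=-3.373: |R|=1.04014 >1
Interval (-3.3333, 0).

(-3.3333, 0).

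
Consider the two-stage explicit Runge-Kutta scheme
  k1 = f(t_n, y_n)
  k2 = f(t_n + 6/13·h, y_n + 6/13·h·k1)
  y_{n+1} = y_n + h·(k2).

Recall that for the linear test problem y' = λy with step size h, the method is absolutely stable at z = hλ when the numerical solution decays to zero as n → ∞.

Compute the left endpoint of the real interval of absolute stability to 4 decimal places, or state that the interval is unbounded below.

z* = -2.1667.

Set f=λy, z=hλ:
  k1=λy_n ⇒ h·k1=z·y_n;  k2=λ(1+6/13z)y_n ⇒ h·k2=z(1+6/13z)y_n
  y_{n+1}/y_n = 1 + z(1+6/13z) = 1 + z + 6/13z²
  Hence R(z) = 1 + z + 6/13z².

Boundary: |R(x)|=1, x<0.
x=-0.72: |R|=0.5193
R=1: x+6/13x²=0 ⇒ x=−13/6=-2.1667; min R=1−1/(4·6/13)=0.4583>−1
Confirm numerically:
  x=-1.996: |R|=0.84278 <1
  x=-1.348: |R|=0.49066 <1
  x=-1.029: |R|=0.45970 <1
  x=-0.990: |R|=0.46235 <1
  x=-2.657: |R|=1.60130 >1
  x=-2.270: |R|=1.10826 >1
Interval (-2.1667, 0).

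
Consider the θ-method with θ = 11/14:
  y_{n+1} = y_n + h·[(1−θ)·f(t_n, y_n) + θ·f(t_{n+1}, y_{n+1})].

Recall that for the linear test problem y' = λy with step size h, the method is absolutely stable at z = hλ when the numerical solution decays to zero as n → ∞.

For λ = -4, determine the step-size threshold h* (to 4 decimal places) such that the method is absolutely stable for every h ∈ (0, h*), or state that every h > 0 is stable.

On y'=λy, z=hλ:
  y_{n+1} = y_n + z·[3/14·y_n + 11/14·y_{n+1}] ⇒ (1 − 11/14z)y_{n+1} = (1 + 3/14z)y_n
  ⇒ R(z) = (1 + 3/14z)/(1 − 11/14z).

Find x<0 with |R(x)|<1.
x=-0.94: |R|=0.4593
x=-2: |R|=0.2222
x=-10: |R|=0.1290
x=-100: |R|=0.2567
θ=11/14≥1/2 ⇒ |1+3/14x|<|1−11/14x| ∀x<0 ⇒ stable on all of ℝ⁻.

unbounded; (−∞, 0). Any h>0 works for λ=-4.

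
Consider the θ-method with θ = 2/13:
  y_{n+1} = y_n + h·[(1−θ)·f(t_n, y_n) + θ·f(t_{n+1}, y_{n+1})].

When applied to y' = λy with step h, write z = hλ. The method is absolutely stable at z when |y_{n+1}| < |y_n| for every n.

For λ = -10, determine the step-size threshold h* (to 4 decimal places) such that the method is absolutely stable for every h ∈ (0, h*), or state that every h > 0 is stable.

(-2.8889,0); λ=-10 ⇒ h* = (26/9)/10 = 0.2889.

Test eqn y'=λy, z=hλ:
  y_{n+1} = y_n + z·[11/13·y_n + 2/13·y_{n+1}] ⇒ (1 − 2/13z)y_{n+1} = (1 + 11/13z)y_n
  ⇒ R(z) = (1 + 11/13z)/(1 − 2/13z).

Boundary: |R(x)|=1, x<0.
x=-1.38: |R|=0.1383
R=−1: 1+11/13x = −1+2/13x ⇒ -9/13x=2 ⇒ x=2/(-9/13)=-2.8889
Confirm numerically:
  x=-2.140: |R|=0.60995 <1
  x=-1.983: |R|=0.51945 <1
  x=-1.939: |R|=0.49348 <1
  x=-1.647: |R|=0.31404 <1
  x=-3.425: |R|=1.24307 >1
  x=-3.239: |R|=1.16177 >1
So |R|<1 on (-2.8889, 0).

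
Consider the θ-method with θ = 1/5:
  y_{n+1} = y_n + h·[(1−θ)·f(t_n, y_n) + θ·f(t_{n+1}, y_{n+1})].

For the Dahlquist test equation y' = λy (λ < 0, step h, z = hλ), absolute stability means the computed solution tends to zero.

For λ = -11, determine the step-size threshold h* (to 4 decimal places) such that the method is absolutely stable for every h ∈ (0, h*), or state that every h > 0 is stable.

With y'=λy (z=hλ):
  y_{n+1} = y_n + z·[4/5·y_n + 1/5·y_{n+1}] ⇒ (1 − 1/5z)y_{n+1} = (1 + 4/5z)y_n
  Hence R(z) = (1 + 4/5z)/(1 − 1/5z).

Solve |R(x)|<1 on ℝ⁻.
x=-0.86: |R|=0.2662
R=−1: 1+4/5x = −1+1/5x ⇒ -3/5x=2 ⇒ x=2/(-3/5)=-3.3333
Confirm numerically:
  x=-3.187: |R|=0.94638 <1
  x=-2.646: |R|=0.73032 <1
  x=-2.460: |R|=0.64879 <1
  x=-3.792: |R|=1.15651 >1
  x=-3.437: |R|=1.03686 >1
Stable set (-3.3333, 0).

(-3.3333,0); λ=-11 ⇒ h* = (10/3)/11 = 0.3030.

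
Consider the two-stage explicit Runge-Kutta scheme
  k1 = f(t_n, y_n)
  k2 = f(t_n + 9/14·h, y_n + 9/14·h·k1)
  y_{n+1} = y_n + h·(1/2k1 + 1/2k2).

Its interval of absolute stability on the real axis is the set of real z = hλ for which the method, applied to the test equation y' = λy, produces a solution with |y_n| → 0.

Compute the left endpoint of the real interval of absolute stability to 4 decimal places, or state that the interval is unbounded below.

left endpoint -3.1111.

Test eqn y'=λy, z=hλ:
  k1=λy_n ⇒ h·k1=z·y_n;  k2=λ(1+9/14z)y_n ⇒ h·k2=z(1+9/14z)y_n
  y_{n+1}/y_n = 1 + 1/2z + 1/2z(1+9/14z) = 1 + z + 9/28z²
  ⇒ R(z) = 1 + z + 9/28z².

Need |R(x)|<1, x<0.
x=-1.31: |R|=0.2416
R=1: x+9/28x²=0 ⇒ x=−28/9=-3.1111; min R=1−1/(4·9/28)=0.2222>−1
Confirm numerically:
  x=-2.538: |R|=0.53246 <1
  x=-2.464: |R|=0.48749 <1
  x=-1.871: |R|=0.25421 <1
  x=-3.698: |R|=1.69760 >1
  x=-3.665: |R|=1.65250 >1
  x=-3.647: |R|=1.62820 >1
Interval (-3.1111, 0).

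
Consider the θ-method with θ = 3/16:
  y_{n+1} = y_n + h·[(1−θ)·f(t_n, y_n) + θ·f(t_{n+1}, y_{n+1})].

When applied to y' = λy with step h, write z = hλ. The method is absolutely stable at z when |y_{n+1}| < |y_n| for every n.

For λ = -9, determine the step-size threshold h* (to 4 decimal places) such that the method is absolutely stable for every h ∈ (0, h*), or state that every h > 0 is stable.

On y'=λy, z=hλ:
  y_{n+1} = y_n + z·[13/16·y_n + 3/16·y_{n+1}] ⇒ (1 − 3/16z)y_{n+1} = (1 + 13/16z)y_n
  Hence R(z) = (1 + 13/16z)/(1 − 3/16z).

Boundary: |R(x)|=1, x<0.
x=-1.3: |R|=0.0452
R=−1: 1+13/16x = −1+3/16x ⇒ -5/8x=2 ⇒ x=2/(-5/8)=-3.2000
Confirm numerically:
  x=-2.766: |R|=0.82138 <1
  x=-2.379: |R|=0.64516 <1
  x=-2.120: |R|=0.51699 <1
  x=-2.078: |R|=0.49537 <1
  x=-3.649: |R|=1.16662 >1
  x=-3.491: |R|=1.10992 >1
  x=-3.434: |R|=1.08897 >1
Stable set (-3.2000, 0).

(-3.2000,0); λ=-9 ⇒ h* = (16/5)/9 = 0.3556.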